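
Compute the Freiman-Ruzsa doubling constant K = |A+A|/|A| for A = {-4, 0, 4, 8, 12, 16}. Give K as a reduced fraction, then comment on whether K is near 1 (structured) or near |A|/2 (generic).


|A| = 6.
Compute A + A by enumerating all 36 pairs.
A + A = {-8, -4, 0, 4, 8, 12, 16, 20, 24, 28, 32}, so |A + A| = 11.
K = |A + A| / |A| = 11/6 (already in lowest terms) ≈ 1.8333.
Reference: AP of size 6 gives K = 11/6 ≈ 1.8333; a fully generic set of size 6 gives K ≈ 3.5000.

|A| = 6, |A + A| = 11, K = 11/6.


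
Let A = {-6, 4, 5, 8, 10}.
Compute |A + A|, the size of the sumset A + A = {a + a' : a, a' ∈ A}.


A + A = {a + a' : a, a' ∈ A}; |A| = 5.
General bounds: 2|A| - 1 ≤ |A + A| ≤ |A|(|A|+1)/2, i.e. 9 ≤ |A + A| ≤ 15.
Lower bound 2|A|-1 is attained iff A is an arithmetic progression.
Enumerate sums a + a' for a ≤ a' (symmetric, so this suffices):
a = -6: -6+-6=-12, -6+4=-2, -6+5=-1, -6+8=2, -6+10=4
a = 4: 4+4=8, 4+5=9, 4+8=12, 4+10=14
a = 5: 5+5=10, 5+8=13, 5+10=15
a = 8: 8+8=16, 8+10=18
a = 10: 10+10=20
Distinct sums: {-12, -2, -1, 2, 4, 8, 9, 10, 12, 13, 14, 15, 16, 18, 20}
|A + A| = 15

|A + A| = 15


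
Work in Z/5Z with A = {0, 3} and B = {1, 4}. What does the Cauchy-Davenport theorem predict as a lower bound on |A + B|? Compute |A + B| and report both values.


Cauchy-Davenport: |A + B| ≥ min(p, |A| + |B| - 1) for A, B nonempty in Z/pZ.
|A| = 2, |B| = 2, p = 5.
CD lower bound = min(5, 2 + 2 - 1) = min(5, 3) = 3.
Compute A + B mod 5 directly:
a = 0: 0+1=1, 0+4=4
a = 3: 3+1=4, 3+4=2
A + B = {1, 2, 4}, so |A + B| = 3.
Verify: 3 ≥ 3? Yes ✓.

CD lower bound = 3, actual |A + B| = 3.


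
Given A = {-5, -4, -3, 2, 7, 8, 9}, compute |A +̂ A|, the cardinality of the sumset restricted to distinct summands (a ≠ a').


Restricted sumset: A +̂ A = {a + a' : a ∈ A, a' ∈ A, a ≠ a'}.
Equivalently, take A + A and drop any sum 2a that is achievable ONLY as a + a for a ∈ A (i.e. sums representable only with equal summands).
Enumerate pairs (a, a') with a < a' (symmetric, so each unordered pair gives one sum; this covers all a ≠ a'):
  -5 + -4 = -9
  -5 + -3 = -8
  -5 + 2 = -3
  -5 + 7 = 2
  -5 + 8 = 3
  -5 + 9 = 4
  -4 + -3 = -7
  -4 + 2 = -2
  -4 + 7 = 3
  -4 + 8 = 4
  -4 + 9 = 5
  -3 + 2 = -1
  -3 + 7 = 4
  -3 + 8 = 5
  -3 + 9 = 6
  2 + 7 = 9
  2 + 8 = 10
  2 + 9 = 11
  7 + 8 = 15
  7 + 9 = 16
  8 + 9 = 17
Collected distinct sums: {-9, -8, -7, -3, -2, -1, 2, 3, 4, 5, 6, 9, 10, 11, 15, 16, 17}
|A +̂ A| = 17
(Reference bound: |A +̂ A| ≥ 2|A| - 3 for |A| ≥ 2, with |A| = 7 giving ≥ 11.)

|A +̂ A| = 17


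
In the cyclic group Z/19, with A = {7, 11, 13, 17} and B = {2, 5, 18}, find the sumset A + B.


Work in Z/19Z: reduce every sum a + b modulo 19.
Enumerate all 12 pairs:
a = 7: 7+2=9, 7+5=12, 7+18=6
a = 11: 11+2=13, 11+5=16, 11+18=10
a = 13: 13+2=15, 13+5=18, 13+18=12
a = 17: 17+2=0, 17+5=3, 17+18=16
Distinct residues collected: {0, 3, 6, 9, 10, 12, 13, 15, 16, 18}
|A + B| = 10 (out of 19 total residues).

A + B = {0, 3, 6, 9, 10, 12, 13, 15, 16, 18}


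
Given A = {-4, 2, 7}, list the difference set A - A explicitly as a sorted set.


A - A = {a - a' : a, a' ∈ A}.
Compute a - a' for each ordered pair (a, a'):
a = -4: -4--4=0, -4-2=-6, -4-7=-11
a = 2: 2--4=6, 2-2=0, 2-7=-5
a = 7: 7--4=11, 7-2=5, 7-7=0
Collecting distinct values (and noting 0 appears from a-a):
A - A = {-11, -6, -5, 0, 5, 6, 11}
|A - A| = 7

A - A = {-11, -6, -5, 0, 5, 6, 11}


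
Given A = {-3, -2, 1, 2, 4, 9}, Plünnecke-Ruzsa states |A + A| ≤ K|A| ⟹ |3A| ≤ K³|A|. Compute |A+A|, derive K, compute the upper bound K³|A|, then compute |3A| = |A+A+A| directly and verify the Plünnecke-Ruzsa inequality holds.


|A| = 6.
Step 1: Compute A + A by enumerating all 36 pairs.
A + A = {-6, -5, -4, -2, -1, 0, 1, 2, 3, 4, 5, 6, 7, 8, 10, 11, 13, 18}, so |A + A| = 18.
Step 2: Doubling constant K = |A + A|/|A| = 18/6 = 18/6 ≈ 3.0000.
Step 3: Plünnecke-Ruzsa gives |3A| ≤ K³·|A| = (3.0000)³ · 6 ≈ 162.0000.
Step 4: Compute 3A = A + A + A directly by enumerating all triples (a,b,c) ∈ A³; |3A| = 31.
Step 5: Check 31 ≤ 162.0000? Yes ✓.

K = 18/6, Plünnecke-Ruzsa bound K³|A| ≈ 162.0000, |3A| = 31, inequality holds.


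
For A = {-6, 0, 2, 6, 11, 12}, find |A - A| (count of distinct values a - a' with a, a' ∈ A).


A - A = {a - a' : a, a' ∈ A}; |A| = 6.
Bounds: 2|A|-1 ≤ |A - A| ≤ |A|² - |A| + 1, i.e. 11 ≤ |A - A| ≤ 31.
Note: 0 ∈ A - A always (from a - a). The set is symmetric: if d ∈ A - A then -d ∈ A - A.
Enumerate nonzero differences d = a - a' with a > a' (then include -d):
Positive differences: {1, 2, 4, 5, 6, 8, 9, 10, 11, 12, 17, 18}
Full difference set: {0} ∪ (positive diffs) ∪ (negative diffs).
|A - A| = 1 + 2·12 = 25 (matches direct enumeration: 25).

|A - A| = 25


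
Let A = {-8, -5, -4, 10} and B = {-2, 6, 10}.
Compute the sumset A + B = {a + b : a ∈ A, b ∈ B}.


A + B = {a + b : a ∈ A, b ∈ B}.
Enumerate all |A|·|B| = 4·3 = 12 pairs (a, b) and collect distinct sums.
a = -8: -8+-2=-10, -8+6=-2, -8+10=2
a = -5: -5+-2=-7, -5+6=1, -5+10=5
a = -4: -4+-2=-6, -4+6=2, -4+10=6
a = 10: 10+-2=8, 10+6=16, 10+10=20
Collecting distinct sums: A + B = {-10, -7, -6, -2, 1, 2, 5, 6, 8, 16, 20}
|A + B| = 11

A + B = {-10, -7, -6, -2, 1, 2, 5, 6, 8, 16, 20}


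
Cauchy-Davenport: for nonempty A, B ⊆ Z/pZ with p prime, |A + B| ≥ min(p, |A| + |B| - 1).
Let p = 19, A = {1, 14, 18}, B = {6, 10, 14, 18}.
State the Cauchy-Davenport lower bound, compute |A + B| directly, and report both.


Cauchy-Davenport: |A + B| ≥ min(p, |A| + |B| - 1) for A, B nonempty in Z/pZ.
|A| = 3, |B| = 4, p = 19.
CD lower bound = min(19, 3 + 4 - 1) = min(19, 6) = 6.
Compute A + B mod 19 directly:
a = 1: 1+6=7, 1+10=11, 1+14=15, 1+18=0
a = 14: 14+6=1, 14+10=5, 14+14=9, 14+18=13
a = 18: 18+6=5, 18+10=9, 18+14=13, 18+18=17
A + B = {0, 1, 5, 7, 9, 11, 13, 15, 17}, so |A + B| = 9.
Verify: 9 ≥ 6? Yes ✓.

CD lower bound = 6, actual |A + B| = 9.


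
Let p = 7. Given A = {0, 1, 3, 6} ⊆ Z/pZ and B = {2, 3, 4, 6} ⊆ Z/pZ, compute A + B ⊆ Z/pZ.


Work in Z/7Z: reduce every sum a + b modulo 7.
Enumerate all 16 pairs:
a = 0: 0+2=2, 0+3=3, 0+4=4, 0+6=6
a = 1: 1+2=3, 1+3=4, 1+4=5, 1+6=0
a = 3: 3+2=5, 3+3=6, 3+4=0, 3+6=2
a = 6: 6+2=1, 6+3=2, 6+4=3, 6+6=5
Distinct residues collected: {0, 1, 2, 3, 4, 5, 6}
|A + B| = 7 (out of 7 total residues).

A + B = {0, 1, 2, 3, 4, 5, 6}


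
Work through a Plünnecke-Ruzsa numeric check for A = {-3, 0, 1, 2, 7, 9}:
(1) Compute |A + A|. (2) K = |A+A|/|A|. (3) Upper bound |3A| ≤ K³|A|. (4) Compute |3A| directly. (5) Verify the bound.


|A| = 6.
Step 1: Compute A + A by enumerating all 36 pairs.
A + A = {-6, -3, -2, -1, 0, 1, 2, 3, 4, 6, 7, 8, 9, 10, 11, 14, 16, 18}, so |A + A| = 18.
Step 2: Doubling constant K = |A + A|/|A| = 18/6 = 18/6 ≈ 3.0000.
Step 3: Plünnecke-Ruzsa gives |3A| ≤ K³·|A| = (3.0000)³ · 6 ≈ 162.0000.
Step 4: Compute 3A = A + A + A directly by enumerating all triples (a,b,c) ∈ A³; |3A| = 32.
Step 5: Check 32 ≤ 162.0000? Yes ✓.

K = 18/6, Plünnecke-Ruzsa bound K³|A| ≈ 162.0000, |3A| = 32, inequality holds.


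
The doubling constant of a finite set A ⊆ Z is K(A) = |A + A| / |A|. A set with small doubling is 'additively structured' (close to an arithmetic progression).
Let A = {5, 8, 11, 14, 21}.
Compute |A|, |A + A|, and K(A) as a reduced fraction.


|A| = 5.
Compute A + A by enumerating all 25 pairs.
A + A = {10, 13, 16, 19, 22, 25, 26, 28, 29, 32, 35, 42}, so |A + A| = 12.
K = |A + A| / |A| = 12/5 (already in lowest terms) ≈ 2.4000.
Reference: AP of size 5 gives K = 9/5 ≈ 1.8000; a fully generic set of size 5 gives K ≈ 3.0000.

|A| = 5, |A + A| = 12, K = 12/5.


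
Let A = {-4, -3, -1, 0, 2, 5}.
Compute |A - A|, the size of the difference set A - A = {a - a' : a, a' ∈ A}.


A - A = {a - a' : a, a' ∈ A}; |A| = 6.
Bounds: 2|A|-1 ≤ |A - A| ≤ |A|² - |A| + 1, i.e. 11 ≤ |A - A| ≤ 31.
Note: 0 ∈ A - A always (from a - a). The set is symmetric: if d ∈ A - A then -d ∈ A - A.
Enumerate nonzero differences d = a - a' with a > a' (then include -d):
Positive differences: {1, 2, 3, 4, 5, 6, 8, 9}
Full difference set: {0} ∪ (positive diffs) ∪ (negative diffs).
|A - A| = 1 + 2·8 = 17 (matches direct enumeration: 17).

|A - A| = 17


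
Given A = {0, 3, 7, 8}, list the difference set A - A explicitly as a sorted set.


A - A = {a - a' : a, a' ∈ A}.
Compute a - a' for each ordered pair (a, a'):
a = 0: 0-0=0, 0-3=-3, 0-7=-7, 0-8=-8
a = 3: 3-0=3, 3-3=0, 3-7=-4, 3-8=-5
a = 7: 7-0=7, 7-3=4, 7-7=0, 7-8=-1
a = 8: 8-0=8, 8-3=5, 8-7=1, 8-8=0
Collecting distinct values (and noting 0 appears from a-a):
A - A = {-8, -7, -5, -4, -3, -1, 0, 1, 3, 4, 5, 7, 8}
|A - A| = 13

A - A = {-8, -7, -5, -4, -3, -1, 0, 1, 3, 4, 5, 7, 8}


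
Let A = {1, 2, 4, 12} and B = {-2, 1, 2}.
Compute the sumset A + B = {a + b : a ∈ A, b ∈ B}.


A + B = {a + b : a ∈ A, b ∈ B}.
Enumerate all |A|·|B| = 4·3 = 12 pairs (a, b) and collect distinct sums.
a = 1: 1+-2=-1, 1+1=2, 1+2=3
a = 2: 2+-2=0, 2+1=3, 2+2=4
a = 4: 4+-2=2, 4+1=5, 4+2=6
a = 12: 12+-2=10, 12+1=13, 12+2=14
Collecting distinct sums: A + B = {-1, 0, 2, 3, 4, 5, 6, 10, 13, 14}
|A + B| = 10

A + B = {-1, 0, 2, 3, 4, 5, 6, 10, 13, 14}


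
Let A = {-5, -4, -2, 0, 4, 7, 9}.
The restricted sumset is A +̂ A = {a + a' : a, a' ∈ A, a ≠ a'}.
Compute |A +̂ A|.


Restricted sumset: A +̂ A = {a + a' : a ∈ A, a' ∈ A, a ≠ a'}.
Equivalently, take A + A and drop any sum 2a that is achievable ONLY as a + a for a ∈ A (i.e. sums representable only with equal summands).
Enumerate pairs (a, a') with a < a' (symmetric, so each unordered pair gives one sum; this covers all a ≠ a'):
  -5 + -4 = -9
  -5 + -2 = -7
  -5 + 0 = -5
  -5 + 4 = -1
  -5 + 7 = 2
  -5 + 9 = 4
  -4 + -2 = -6
  -4 + 0 = -4
  -4 + 4 = 0
  -4 + 7 = 3
  -4 + 9 = 5
  -2 + 0 = -2
  -2 + 4 = 2
  -2 + 7 = 5
  -2 + 9 = 7
  0 + 4 = 4
  0 + 7 = 7
  0 + 9 = 9
  4 + 7 = 11
  4 + 9 = 13
  7 + 9 = 16
Collected distinct sums: {-9, -7, -6, -5, -4, -2, -1, 0, 2, 3, 4, 5, 7, 9, 11, 13, 16}
|A +̂ A| = 17
(Reference bound: |A +̂ A| ≥ 2|A| - 3 for |A| ≥ 2, with |A| = 7 giving ≥ 11.)

|A +̂ A| = 17


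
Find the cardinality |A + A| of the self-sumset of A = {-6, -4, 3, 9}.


A + A = {a + a' : a, a' ∈ A}; |A| = 4.
General bounds: 2|A| - 1 ≤ |A + A| ≤ |A|(|A|+1)/2, i.e. 7 ≤ |A + A| ≤ 10.
Lower bound 2|A|-1 is attained iff A is an arithmetic progression.
Enumerate sums a + a' for a ≤ a' (symmetric, so this suffices):
a = -6: -6+-6=-12, -6+-4=-10, -6+3=-3, -6+9=3
a = -4: -4+-4=-8, -4+3=-1, -4+9=5
a = 3: 3+3=6, 3+9=12
a = 9: 9+9=18
Distinct sums: {-12, -10, -8, -3, -1, 3, 5, 6, 12, 18}
|A + A| = 10

|A + A| = 10


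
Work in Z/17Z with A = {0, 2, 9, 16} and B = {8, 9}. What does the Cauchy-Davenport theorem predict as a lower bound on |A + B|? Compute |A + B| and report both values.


Cauchy-Davenport: |A + B| ≥ min(p, |A| + |B| - 1) for A, B nonempty in Z/pZ.
|A| = 4, |B| = 2, p = 17.
CD lower bound = min(17, 4 + 2 - 1) = min(17, 5) = 5.
Compute A + B mod 17 directly:
a = 0: 0+8=8, 0+9=9
a = 2: 2+8=10, 2+9=11
a = 9: 9+8=0, 9+9=1
a = 16: 16+8=7, 16+9=8
A + B = {0, 1, 7, 8, 9, 10, 11}, so |A + B| = 7.
Verify: 7 ≥ 5? Yes ✓.

CD lower bound = 5, actual |A + B| = 7.


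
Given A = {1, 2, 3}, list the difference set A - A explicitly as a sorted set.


A - A = {a - a' : a, a' ∈ A}.
Compute a - a' for each ordered pair (a, a'):
a = 1: 1-1=0, 1-2=-1, 1-3=-2
a = 2: 2-1=1, 2-2=0, 2-3=-1
a = 3: 3-1=2, 3-2=1, 3-3=0
Collecting distinct values (and noting 0 appears from a-a):
A - A = {-2, -1, 0, 1, 2}
|A - A| = 5

A - A = {-2, -1, 0, 1, 2}


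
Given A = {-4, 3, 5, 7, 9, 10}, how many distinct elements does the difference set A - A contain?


A - A = {a - a' : a, a' ∈ A}; |A| = 6.
Bounds: 2|A|-1 ≤ |A - A| ≤ |A|² - |A| + 1, i.e. 11 ≤ |A - A| ≤ 31.
Note: 0 ∈ A - A always (from a - a). The set is symmetric: if d ∈ A - A then -d ∈ A - A.
Enumerate nonzero differences d = a - a' with a > a' (then include -d):
Positive differences: {1, 2, 3, 4, 5, 6, 7, 9, 11, 13, 14}
Full difference set: {0} ∪ (positive diffs) ∪ (negative diffs).
|A - A| = 1 + 2·11 = 23 (matches direct enumeration: 23).

|A - A| = 23


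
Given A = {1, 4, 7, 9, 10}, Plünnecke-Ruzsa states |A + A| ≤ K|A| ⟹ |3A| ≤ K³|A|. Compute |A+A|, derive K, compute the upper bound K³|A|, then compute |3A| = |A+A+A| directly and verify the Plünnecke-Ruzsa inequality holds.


|A| = 5.
Step 1: Compute A + A by enumerating all 25 pairs.
A + A = {2, 5, 8, 10, 11, 13, 14, 16, 17, 18, 19, 20}, so |A + A| = 12.
Step 2: Doubling constant K = |A + A|/|A| = 12/5 = 12/5 ≈ 2.4000.
Step 3: Plünnecke-Ruzsa gives |3A| ≤ K³·|A| = (2.4000)³ · 5 ≈ 69.1200.
Step 4: Compute 3A = A + A + A directly by enumerating all triples (a,b,c) ∈ A³; |3A| = 21.
Step 5: Check 21 ≤ 69.1200? Yes ✓.

K = 12/5, Plünnecke-Ruzsa bound K³|A| ≈ 69.1200, |3A| = 21, inequality holds.


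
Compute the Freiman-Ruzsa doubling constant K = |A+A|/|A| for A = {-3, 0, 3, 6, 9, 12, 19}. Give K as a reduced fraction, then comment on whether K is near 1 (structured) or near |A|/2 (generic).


|A| = 7.
Compute A + A by enumerating all 49 pairs.
A + A = {-6, -3, 0, 3, 6, 9, 12, 15, 16, 18, 19, 21, 22, 24, 25, 28, 31, 38}, so |A + A| = 18.
K = |A + A| / |A| = 18/7 (already in lowest terms) ≈ 2.5714.
Reference: AP of size 7 gives K = 13/7 ≈ 1.8571; a fully generic set of size 7 gives K ≈ 4.0000.

|A| = 7, |A + A| = 18, K = 18/7.


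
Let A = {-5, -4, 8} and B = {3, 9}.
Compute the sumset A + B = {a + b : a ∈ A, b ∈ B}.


A + B = {a + b : a ∈ A, b ∈ B}.
Enumerate all |A|·|B| = 3·2 = 6 pairs (a, b) and collect distinct sums.
a = -5: -5+3=-2, -5+9=4
a = -4: -4+3=-1, -4+9=5
a = 8: 8+3=11, 8+9=17
Collecting distinct sums: A + B = {-2, -1, 4, 5, 11, 17}
|A + B| = 6

A + B = {-2, -1, 4, 5, 11, 17}


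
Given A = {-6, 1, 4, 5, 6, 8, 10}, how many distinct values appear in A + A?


A + A = {a + a' : a, a' ∈ A}; |A| = 7.
General bounds: 2|A| - 1 ≤ |A + A| ≤ |A|(|A|+1)/2, i.e. 13 ≤ |A + A| ≤ 28.
Lower bound 2|A|-1 is attained iff A is an arithmetic progression.
Enumerate sums a + a' for a ≤ a' (symmetric, so this suffices):
a = -6: -6+-6=-12, -6+1=-5, -6+4=-2, -6+5=-1, -6+6=0, -6+8=2, -6+10=4
a = 1: 1+1=2, 1+4=5, 1+5=6, 1+6=7, 1+8=9, 1+10=11
a = 4: 4+4=8, 4+5=9, 4+6=10, 4+8=12, 4+10=14
a = 5: 5+5=10, 5+6=11, 5+8=13, 5+10=15
a = 6: 6+6=12, 6+8=14, 6+10=16
a = 8: 8+8=16, 8+10=18
a = 10: 10+10=20
Distinct sums: {-12, -5, -2, -1, 0, 2, 4, 5, 6, 7, 8, 9, 10, 11, 12, 13, 14, 15, 16, 18, 20}
|A + A| = 21

|A + A| = 21


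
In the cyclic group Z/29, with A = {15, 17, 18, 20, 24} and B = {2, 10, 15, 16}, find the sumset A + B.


Work in Z/29Z: reduce every sum a + b modulo 29.
Enumerate all 20 pairs:
a = 15: 15+2=17, 15+10=25, 15+15=1, 15+16=2
a = 17: 17+2=19, 17+10=27, 17+15=3, 17+16=4
a = 18: 18+2=20, 18+10=28, 18+15=4, 18+16=5
a = 20: 20+2=22, 20+10=1, 20+15=6, 20+16=7
a = 24: 24+2=26, 24+10=5, 24+15=10, 24+16=11
Distinct residues collected: {1, 2, 3, 4, 5, 6, 7, 10, 11, 17, 19, 20, 22, 25, 26, 27, 28}
|A + B| = 17 (out of 29 total residues).

A + B = {1, 2, 3, 4, 5, 6, 7, 10, 11, 17, 19, 20, 22, 25, 26, 27, 28}


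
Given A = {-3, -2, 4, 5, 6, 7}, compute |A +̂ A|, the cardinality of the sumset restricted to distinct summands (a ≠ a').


Restricted sumset: A +̂ A = {a + a' : a ∈ A, a' ∈ A, a ≠ a'}.
Equivalently, take A + A and drop any sum 2a that is achievable ONLY as a + a for a ∈ A (i.e. sums representable only with equal summands).
Enumerate pairs (a, a') with a < a' (symmetric, so each unordered pair gives one sum; this covers all a ≠ a'):
  -3 + -2 = -5
  -3 + 4 = 1
  -3 + 5 = 2
  -3 + 6 = 3
  -3 + 7 = 4
  -2 + 4 = 2
  -2 + 5 = 3
  -2 + 6 = 4
  -2 + 7 = 5
  4 + 5 = 9
  4 + 6 = 10
  4 + 7 = 11
  5 + 6 = 11
  5 + 7 = 12
  6 + 7 = 13
Collected distinct sums: {-5, 1, 2, 3, 4, 5, 9, 10, 11, 12, 13}
|A +̂ A| = 11
(Reference bound: |A +̂ A| ≥ 2|A| - 3 for |A| ≥ 2, with |A| = 6 giving ≥ 9.)

|A +̂ A| = 11


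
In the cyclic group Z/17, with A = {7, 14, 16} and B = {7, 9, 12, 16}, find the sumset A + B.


Work in Z/17Z: reduce every sum a + b modulo 17.
Enumerate all 12 pairs:
a = 7: 7+7=14, 7+9=16, 7+12=2, 7+16=6
a = 14: 14+7=4, 14+9=6, 14+12=9, 14+16=13
a = 16: 16+7=6, 16+9=8, 16+12=11, 16+16=15
Distinct residues collected: {2, 4, 6, 8, 9, 11, 13, 14, 15, 16}
|A + B| = 10 (out of 17 total residues).

A + B = {2, 4, 6, 8, 9, 11, 13, 14, 15, 16}


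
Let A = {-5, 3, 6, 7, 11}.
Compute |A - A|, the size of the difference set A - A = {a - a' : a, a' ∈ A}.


A - A = {a - a' : a, a' ∈ A}; |A| = 5.
Bounds: 2|A|-1 ≤ |A - A| ≤ |A|² - |A| + 1, i.e. 9 ≤ |A - A| ≤ 21.
Note: 0 ∈ A - A always (from a - a). The set is symmetric: if d ∈ A - A then -d ∈ A - A.
Enumerate nonzero differences d = a - a' with a > a' (then include -d):
Positive differences: {1, 3, 4, 5, 8, 11, 12, 16}
Full difference set: {0} ∪ (positive diffs) ∪ (negative diffs).
|A - A| = 1 + 2·8 = 17 (matches direct enumeration: 17).

|A - A| = 17


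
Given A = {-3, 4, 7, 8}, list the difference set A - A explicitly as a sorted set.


A - A = {a - a' : a, a' ∈ A}.
Compute a - a' for each ordered pair (a, a'):
a = -3: -3--3=0, -3-4=-7, -3-7=-10, -3-8=-11
a = 4: 4--3=7, 4-4=0, 4-7=-3, 4-8=-4
a = 7: 7--3=10, 7-4=3, 7-7=0, 7-8=-1
a = 8: 8--3=11, 8-4=4, 8-7=1, 8-8=0
Collecting distinct values (and noting 0 appears from a-a):
A - A = {-11, -10, -7, -4, -3, -1, 0, 1, 3, 4, 7, 10, 11}
|A - A| = 13

A - A = {-11, -10, -7, -4, -3, -1, 0, 1, 3, 4, 7, 10, 11}


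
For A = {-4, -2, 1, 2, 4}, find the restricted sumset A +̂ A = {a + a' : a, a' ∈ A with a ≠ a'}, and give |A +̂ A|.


Restricted sumset: A +̂ A = {a + a' : a ∈ A, a' ∈ A, a ≠ a'}.
Equivalently, take A + A and drop any sum 2a that is achievable ONLY as a + a for a ∈ A (i.e. sums representable only with equal summands).
Enumerate pairs (a, a') with a < a' (symmetric, so each unordered pair gives one sum; this covers all a ≠ a'):
  -4 + -2 = -6
  -4 + 1 = -3
  -4 + 2 = -2
  -4 + 4 = 0
  -2 + 1 = -1
  -2 + 2 = 0
  -2 + 4 = 2
  1 + 2 = 3
  1 + 4 = 5
  2 + 4 = 6
Collected distinct sums: {-6, -3, -2, -1, 0, 2, 3, 5, 6}
|A +̂ A| = 9
(Reference bound: |A +̂ A| ≥ 2|A| - 3 for |A| ≥ 2, with |A| = 5 giving ≥ 7.)

|A +̂ A| = 9


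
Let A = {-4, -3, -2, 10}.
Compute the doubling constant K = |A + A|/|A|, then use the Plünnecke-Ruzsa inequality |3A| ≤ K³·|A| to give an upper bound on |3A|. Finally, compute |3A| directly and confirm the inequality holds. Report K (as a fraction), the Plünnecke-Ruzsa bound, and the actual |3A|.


|A| = 4.
Step 1: Compute A + A by enumerating all 16 pairs.
A + A = {-8, -7, -6, -5, -4, 6, 7, 8, 20}, so |A + A| = 9.
Step 2: Doubling constant K = |A + A|/|A| = 9/4 = 9/4 ≈ 2.2500.
Step 3: Plünnecke-Ruzsa gives |3A| ≤ K³·|A| = (2.2500)³ · 4 ≈ 45.5625.
Step 4: Compute 3A = A + A + A directly by enumerating all triples (a,b,c) ∈ A³; |3A| = 16.
Step 5: Check 16 ≤ 45.5625? Yes ✓.

K = 9/4, Plünnecke-Ruzsa bound K³|A| ≈ 45.5625, |3A| = 16, inequality holds.


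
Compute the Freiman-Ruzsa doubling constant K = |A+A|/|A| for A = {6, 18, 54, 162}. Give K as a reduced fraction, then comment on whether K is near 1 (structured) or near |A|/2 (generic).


|A| = 4.
Compute A + A by enumerating all 16 pairs.
A + A = {12, 24, 36, 60, 72, 108, 168, 180, 216, 324}, so |A + A| = 10.
K = |A + A| / |A| = 10/4 = 5/2 ≈ 2.5000.
Reference: AP of size 4 gives K = 7/4 ≈ 1.7500; a fully generic set of size 4 gives K ≈ 2.5000.

|A| = 4, |A + A| = 10, K = 10/4 = 5/2.


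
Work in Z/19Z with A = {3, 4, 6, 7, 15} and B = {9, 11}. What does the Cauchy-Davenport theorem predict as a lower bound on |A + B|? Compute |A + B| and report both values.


Cauchy-Davenport: |A + B| ≥ min(p, |A| + |B| - 1) for A, B nonempty in Z/pZ.
|A| = 5, |B| = 2, p = 19.
CD lower bound = min(19, 5 + 2 - 1) = min(19, 6) = 6.
Compute A + B mod 19 directly:
a = 3: 3+9=12, 3+11=14
a = 4: 4+9=13, 4+11=15
a = 6: 6+9=15, 6+11=17
a = 7: 7+9=16, 7+11=18
a = 15: 15+9=5, 15+11=7
A + B = {5, 7, 12, 13, 14, 15, 16, 17, 18}, so |A + B| = 9.
Verify: 9 ≥ 6? Yes ✓.

CD lower bound = 6, actual |A + B| = 9.


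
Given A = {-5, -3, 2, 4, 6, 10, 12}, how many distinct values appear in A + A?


A + A = {a + a' : a, a' ∈ A}; |A| = 7.
General bounds: 2|A| - 1 ≤ |A + A| ≤ |A|(|A|+1)/2, i.e. 13 ≤ |A + A| ≤ 28.
Lower bound 2|A|-1 is attained iff A is an arithmetic progression.
Enumerate sums a + a' for a ≤ a' (symmetric, so this suffices):
a = -5: -5+-5=-10, -5+-3=-8, -5+2=-3, -5+4=-1, -5+6=1, -5+10=5, -5+12=7
a = -3: -3+-3=-6, -3+2=-1, -3+4=1, -3+6=3, -3+10=7, -3+12=9
a = 2: 2+2=4, 2+4=6, 2+6=8, 2+10=12, 2+12=14
a = 4: 4+4=8, 4+6=10, 4+10=14, 4+12=16
a = 6: 6+6=12, 6+10=16, 6+12=18
a = 10: 10+10=20, 10+12=22
a = 12: 12+12=24
Distinct sums: {-10, -8, -6, -3, -1, 1, 3, 4, 5, 6, 7, 8, 9, 10, 12, 14, 16, 18, 20, 22, 24}
|A + A| = 21

|A + A| = 21


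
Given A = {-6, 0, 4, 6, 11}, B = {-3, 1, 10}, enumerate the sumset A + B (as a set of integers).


A + B = {a + b : a ∈ A, b ∈ B}.
Enumerate all |A|·|B| = 5·3 = 15 pairs (a, b) and collect distinct sums.
a = -6: -6+-3=-9, -6+1=-5, -6+10=4
a = 0: 0+-3=-3, 0+1=1, 0+10=10
a = 4: 4+-3=1, 4+1=5, 4+10=14
a = 6: 6+-3=3, 6+1=7, 6+10=16
a = 11: 11+-3=8, 11+1=12, 11+10=21
Collecting distinct sums: A + B = {-9, -5, -3, 1, 3, 4, 5, 7, 8, 10, 12, 14, 16, 21}
|A + B| = 14

A + B = {-9, -5, -3, 1, 3, 4, 5, 7, 8, 10, 12, 14, 16, 21}


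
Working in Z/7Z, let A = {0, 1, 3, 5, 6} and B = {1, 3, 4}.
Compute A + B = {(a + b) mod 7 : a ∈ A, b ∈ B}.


Work in Z/7Z: reduce every sum a + b modulo 7.
Enumerate all 15 pairs:
a = 0: 0+1=1, 0+3=3, 0+4=4
a = 1: 1+1=2, 1+3=4, 1+4=5
a = 3: 3+1=4, 3+3=6, 3+4=0
a = 5: 5+1=6, 5+3=1, 5+4=2
a = 6: 6+1=0, 6+3=2, 6+4=3
Distinct residues collected: {0, 1, 2, 3, 4, 5, 6}
|A + B| = 7 (out of 7 total residues).

A + B = {0, 1, 2, 3, 4, 5, 6}


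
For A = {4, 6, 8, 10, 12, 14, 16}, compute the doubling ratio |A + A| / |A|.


|A| = 7.
Compute A + A by enumerating all 49 pairs.
A + A = {8, 10, 12, 14, 16, 18, 20, 22, 24, 26, 28, 30, 32}, so |A + A| = 13.
K = |A + A| / |A| = 13/7 (already in lowest terms) ≈ 1.8571.
Reference: AP of size 7 gives K = 13/7 ≈ 1.8571; a fully generic set of size 7 gives K ≈ 4.0000.

|A| = 7, |A + A| = 13, K = 13/7.


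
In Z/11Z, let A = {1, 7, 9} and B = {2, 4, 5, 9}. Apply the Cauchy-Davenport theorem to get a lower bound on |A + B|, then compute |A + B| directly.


Cauchy-Davenport: |A + B| ≥ min(p, |A| + |B| - 1) for A, B nonempty in Z/pZ.
|A| = 3, |B| = 4, p = 11.
CD lower bound = min(11, 3 + 4 - 1) = min(11, 6) = 6.
Compute A + B mod 11 directly:
a = 1: 1+2=3, 1+4=5, 1+5=6, 1+9=10
a = 7: 7+2=9, 7+4=0, 7+5=1, 7+9=5
a = 9: 9+2=0, 9+4=2, 9+5=3, 9+9=7
A + B = {0, 1, 2, 3, 5, 6, 7, 9, 10}, so |A + B| = 9.
Verify: 9 ≥ 6? Yes ✓.

CD lower bound = 6, actual |A + B| = 9.


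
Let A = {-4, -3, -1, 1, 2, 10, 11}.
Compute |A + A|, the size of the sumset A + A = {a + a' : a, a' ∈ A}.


A + A = {a + a' : a, a' ∈ A}; |A| = 7.
General bounds: 2|A| - 1 ≤ |A + A| ≤ |A|(|A|+1)/2, i.e. 13 ≤ |A + A| ≤ 28.
Lower bound 2|A|-1 is attained iff A is an arithmetic progression.
Enumerate sums a + a' for a ≤ a' (symmetric, so this suffices):
a = -4: -4+-4=-8, -4+-3=-7, -4+-1=-5, -4+1=-3, -4+2=-2, -4+10=6, -4+11=7
a = -3: -3+-3=-6, -3+-1=-4, -3+1=-2, -3+2=-1, -3+10=7, -3+11=8
a = -1: -1+-1=-2, -1+1=0, -1+2=1, -1+10=9, -1+11=10
a = 1: 1+1=2, 1+2=3, 1+10=11, 1+11=12
a = 2: 2+2=4, 2+10=12, 2+11=13
a = 10: 10+10=20, 10+11=21
a = 11: 11+11=22
Distinct sums: {-8, -7, -6, -5, -4, -3, -2, -1, 0, 1, 2, 3, 4, 6, 7, 8, 9, 10, 11, 12, 13, 20, 21, 22}
|A + A| = 24

|A + A| = 24


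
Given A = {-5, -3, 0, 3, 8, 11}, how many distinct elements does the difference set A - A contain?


A - A = {a - a' : a, a' ∈ A}; |A| = 6.
Bounds: 2|A|-1 ≤ |A - A| ≤ |A|² - |A| + 1, i.e. 11 ≤ |A - A| ≤ 31.
Note: 0 ∈ A - A always (from a - a). The set is symmetric: if d ∈ A - A then -d ∈ A - A.
Enumerate nonzero differences d = a - a' with a > a' (then include -d):
Positive differences: {2, 3, 5, 6, 8, 11, 13, 14, 16}
Full difference set: {0} ∪ (positive diffs) ∪ (negative diffs).
|A - A| = 1 + 2·9 = 19 (matches direct enumeration: 19).

|A - A| = 19


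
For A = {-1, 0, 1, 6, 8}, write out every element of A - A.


A - A = {a - a' : a, a' ∈ A}.
Compute a - a' for each ordered pair (a, a'):
a = -1: -1--1=0, -1-0=-1, -1-1=-2, -1-6=-7, -1-8=-9
a = 0: 0--1=1, 0-0=0, 0-1=-1, 0-6=-6, 0-8=-8
a = 1: 1--1=2, 1-0=1, 1-1=0, 1-6=-5, 1-8=-7
a = 6: 6--1=7, 6-0=6, 6-1=5, 6-6=0, 6-8=-2
a = 8: 8--1=9, 8-0=8, 8-1=7, 8-6=2, 8-8=0
Collecting distinct values (and noting 0 appears from a-a):
A - A = {-9, -8, -7, -6, -5, -2, -1, 0, 1, 2, 5, 6, 7, 8, 9}
|A - A| = 15

A - A = {-9, -8, -7, -6, -5, -2, -1, 0, 1, 2, 5, 6, 7, 8, 9}


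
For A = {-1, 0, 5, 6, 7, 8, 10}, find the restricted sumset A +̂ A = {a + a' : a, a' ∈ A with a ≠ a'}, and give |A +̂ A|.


Restricted sumset: A +̂ A = {a + a' : a ∈ A, a' ∈ A, a ≠ a'}.
Equivalently, take A + A and drop any sum 2a that is achievable ONLY as a + a for a ∈ A (i.e. sums representable only with equal summands).
Enumerate pairs (a, a') with a < a' (symmetric, so each unordered pair gives one sum; this covers all a ≠ a'):
  -1 + 0 = -1
  -1 + 5 = 4
  -1 + 6 = 5
  -1 + 7 = 6
  -1 + 8 = 7
  -1 + 10 = 9
  0 + 5 = 5
  0 + 6 = 6
  0 + 7 = 7
  0 + 8 = 8
  0 + 10 = 10
  5 + 6 = 11
  5 + 7 = 12
  5 + 8 = 13
  5 + 10 = 15
  6 + 7 = 13
  6 + 8 = 14
  6 + 10 = 16
  7 + 8 = 15
  7 + 10 = 17
  8 + 10 = 18
Collected distinct sums: {-1, 4, 5, 6, 7, 8, 9, 10, 11, 12, 13, 14, 15, 16, 17, 18}
|A +̂ A| = 16
(Reference bound: |A +̂ A| ≥ 2|A| - 3 for |A| ≥ 2, with |A| = 7 giving ≥ 11.)

|A +̂ A| = 16


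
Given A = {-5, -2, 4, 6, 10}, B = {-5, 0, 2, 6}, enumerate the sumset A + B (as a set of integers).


A + B = {a + b : a ∈ A, b ∈ B}.
Enumerate all |A|·|B| = 5·4 = 20 pairs (a, b) and collect distinct sums.
a = -5: -5+-5=-10, -5+0=-5, -5+2=-3, -5+6=1
a = -2: -2+-5=-7, -2+0=-2, -2+2=0, -2+6=4
a = 4: 4+-5=-1, 4+0=4, 4+2=6, 4+6=10
a = 6: 6+-5=1, 6+0=6, 6+2=8, 6+6=12
a = 10: 10+-5=5, 10+0=10, 10+2=12, 10+6=16
Collecting distinct sums: A + B = {-10, -7, -5, -3, -2, -1, 0, 1, 4, 5, 6, 8, 10, 12, 16}
|A + B| = 15

A + B = {-10, -7, -5, -3, -2, -1, 0, 1, 4, 5, 6, 8, 10, 12, 16}


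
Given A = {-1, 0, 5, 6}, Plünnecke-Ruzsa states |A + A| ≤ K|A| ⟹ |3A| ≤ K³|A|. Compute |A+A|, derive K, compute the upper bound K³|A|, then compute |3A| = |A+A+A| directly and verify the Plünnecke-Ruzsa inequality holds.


|A| = 4.
Step 1: Compute A + A by enumerating all 16 pairs.
A + A = {-2, -1, 0, 4, 5, 6, 10, 11, 12}, so |A + A| = 9.
Step 2: Doubling constant K = |A + A|/|A| = 9/4 = 9/4 ≈ 2.2500.
Step 3: Plünnecke-Ruzsa gives |3A| ≤ K³·|A| = (2.2500)³ · 4 ≈ 45.5625.
Step 4: Compute 3A = A + A + A directly by enumerating all triples (a,b,c) ∈ A³; |3A| = 16.
Step 5: Check 16 ≤ 45.5625? Yes ✓.

K = 9/4, Plünnecke-Ruzsa bound K³|A| ≈ 45.5625, |3A| = 16, inequality holds.


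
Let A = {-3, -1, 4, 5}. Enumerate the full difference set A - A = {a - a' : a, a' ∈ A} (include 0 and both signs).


A - A = {a - a' : a, a' ∈ A}.
Compute a - a' for each ordered pair (a, a'):
a = -3: -3--3=0, -3--1=-2, -3-4=-7, -3-5=-8
a = -1: -1--3=2, -1--1=0, -1-4=-5, -1-5=-6
a = 4: 4--3=7, 4--1=5, 4-4=0, 4-5=-1
a = 5: 5--3=8, 5--1=6, 5-4=1, 5-5=0
Collecting distinct values (and noting 0 appears from a-a):
A - A = {-8, -7, -6, -5, -2, -1, 0, 1, 2, 5, 6, 7, 8}
|A - A| = 13

A - A = {-8, -7, -6, -5, -2, -1, 0, 1, 2, 5, 6, 7, 8}


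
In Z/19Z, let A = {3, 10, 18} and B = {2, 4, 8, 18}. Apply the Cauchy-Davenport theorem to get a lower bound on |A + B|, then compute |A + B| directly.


Cauchy-Davenport: |A + B| ≥ min(p, |A| + |B| - 1) for A, B nonempty in Z/pZ.
|A| = 3, |B| = 4, p = 19.
CD lower bound = min(19, 3 + 4 - 1) = min(19, 6) = 6.
Compute A + B mod 19 directly:
a = 3: 3+2=5, 3+4=7, 3+8=11, 3+18=2
a = 10: 10+2=12, 10+4=14, 10+8=18, 10+18=9
a = 18: 18+2=1, 18+4=3, 18+8=7, 18+18=17
A + B = {1, 2, 3, 5, 7, 9, 11, 12, 14, 17, 18}, so |A + B| = 11.
Verify: 11 ≥ 6? Yes ✓.

CD lower bound = 6, actual |A + B| = 11.


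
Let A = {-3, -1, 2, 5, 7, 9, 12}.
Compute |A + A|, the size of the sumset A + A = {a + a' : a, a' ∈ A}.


A + A = {a + a' : a, a' ∈ A}; |A| = 7.
General bounds: 2|A| - 1 ≤ |A + A| ≤ |A|(|A|+1)/2, i.e. 13 ≤ |A + A| ≤ 28.
Lower bound 2|A|-1 is attained iff A is an arithmetic progression.
Enumerate sums a + a' for a ≤ a' (symmetric, so this suffices):
a = -3: -3+-3=-6, -3+-1=-4, -3+2=-1, -3+5=2, -3+7=4, -3+9=6, -3+12=9
a = -1: -1+-1=-2, -1+2=1, -1+5=4, -1+7=6, -1+9=8, -1+12=11
a = 2: 2+2=4, 2+5=7, 2+7=9, 2+9=11, 2+12=14
a = 5: 5+5=10, 5+7=12, 5+9=14, 5+12=17
a = 7: 7+7=14, 7+9=16, 7+12=19
a = 9: 9+9=18, 9+12=21
a = 12: 12+12=24
Distinct sums: {-6, -4, -2, -1, 1, 2, 4, 6, 7, 8, 9, 10, 11, 12, 14, 16, 17, 18, 19, 21, 24}
|A + A| = 21

|A + A| = 21


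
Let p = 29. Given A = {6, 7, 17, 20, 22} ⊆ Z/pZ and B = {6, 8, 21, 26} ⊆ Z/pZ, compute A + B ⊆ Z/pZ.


Work in Z/29Z: reduce every sum a + b modulo 29.
Enumerate all 20 pairs:
a = 6: 6+6=12, 6+8=14, 6+21=27, 6+26=3
a = 7: 7+6=13, 7+8=15, 7+21=28, 7+26=4
a = 17: 17+6=23, 17+8=25, 17+21=9, 17+26=14
a = 20: 20+6=26, 20+8=28, 20+21=12, 20+26=17
a = 22: 22+6=28, 22+8=1, 22+21=14, 22+26=19
Distinct residues collected: {1, 3, 4, 9, 12, 13, 14, 15, 17, 19, 23, 25, 26, 27, 28}
|A + B| = 15 (out of 29 total residues).

A + B = {1, 3, 4, 9, 12, 13, 14, 15, 17, 19, 23, 25, 26, 27, 28}


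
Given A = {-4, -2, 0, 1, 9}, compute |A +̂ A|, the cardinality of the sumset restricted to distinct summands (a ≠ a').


Restricted sumset: A +̂ A = {a + a' : a ∈ A, a' ∈ A, a ≠ a'}.
Equivalently, take A + A and drop any sum 2a that is achievable ONLY as a + a for a ∈ A (i.e. sums representable only with equal summands).
Enumerate pairs (a, a') with a < a' (symmetric, so each unordered pair gives one sum; this covers all a ≠ a'):
  -4 + -2 = -6
  -4 + 0 = -4
  -4 + 1 = -3
  -4 + 9 = 5
  -2 + 0 = -2
  -2 + 1 = -1
  -2 + 9 = 7
  0 + 1 = 1
  0 + 9 = 9
  1 + 9 = 10
Collected distinct sums: {-6, -4, -3, -2, -1, 1, 5, 7, 9, 10}
|A +̂ A| = 10
(Reference bound: |A +̂ A| ≥ 2|A| - 3 for |A| ≥ 2, with |A| = 5 giving ≥ 7.)

|A +̂ A| = 10


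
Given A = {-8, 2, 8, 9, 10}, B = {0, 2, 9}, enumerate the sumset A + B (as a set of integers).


A + B = {a + b : a ∈ A, b ∈ B}.
Enumerate all |A|·|B| = 5·3 = 15 pairs (a, b) and collect distinct sums.
a = -8: -8+0=-8, -8+2=-6, -8+9=1
a = 2: 2+0=2, 2+2=4, 2+9=11
a = 8: 8+0=8, 8+2=10, 8+9=17
a = 9: 9+0=9, 9+2=11, 9+9=18
a = 10: 10+0=10, 10+2=12, 10+9=19
Collecting distinct sums: A + B = {-8, -6, 1, 2, 4, 8, 9, 10, 11, 12, 17, 18, 19}
|A + B| = 13

A + B = {-8, -6, 1, 2, 4, 8, 9, 10, 11, 12, 17, 18, 19}


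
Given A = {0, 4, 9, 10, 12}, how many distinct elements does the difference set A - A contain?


A - A = {a - a' : a, a' ∈ A}; |A| = 5.
Bounds: 2|A|-1 ≤ |A - A| ≤ |A|² - |A| + 1, i.e. 9 ≤ |A - A| ≤ 21.
Note: 0 ∈ A - A always (from a - a). The set is symmetric: if d ∈ A - A then -d ∈ A - A.
Enumerate nonzero differences d = a - a' with a > a' (then include -d):
Positive differences: {1, 2, 3, 4, 5, 6, 8, 9, 10, 12}
Full difference set: {0} ∪ (positive diffs) ∪ (negative diffs).
|A - A| = 1 + 2·10 = 21 (matches direct enumeration: 21).

|A - A| = 21


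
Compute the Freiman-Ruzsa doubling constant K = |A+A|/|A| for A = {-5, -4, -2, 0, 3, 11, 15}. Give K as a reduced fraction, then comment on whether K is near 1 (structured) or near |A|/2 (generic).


|A| = 7.
Compute A + A by enumerating all 49 pairs.
A + A = {-10, -9, -8, -7, -6, -5, -4, -2, -1, 0, 1, 3, 6, 7, 9, 10, 11, 13, 14, 15, 18, 22, 26, 30}, so |A + A| = 24.
K = |A + A| / |A| = 24/7 (already in lowest terms) ≈ 3.4286.
Reference: AP of size 7 gives K = 13/7 ≈ 1.8571; a fully generic set of size 7 gives K ≈ 4.0000.

|A| = 7, |A + A| = 24, K = 24/7.


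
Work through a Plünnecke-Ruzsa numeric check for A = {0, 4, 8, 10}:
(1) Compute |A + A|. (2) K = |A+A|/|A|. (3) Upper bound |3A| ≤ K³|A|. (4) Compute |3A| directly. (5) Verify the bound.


|A| = 4.
Step 1: Compute A + A by enumerating all 16 pairs.
A + A = {0, 4, 8, 10, 12, 14, 16, 18, 20}, so |A + A| = 9.
Step 2: Doubling constant K = |A + A|/|A| = 9/4 = 9/4 ≈ 2.2500.
Step 3: Plünnecke-Ruzsa gives |3A| ≤ K³·|A| = (2.2500)³ · 4 ≈ 45.5625.
Step 4: Compute 3A = A + A + A directly by enumerating all triples (a,b,c) ∈ A³; |3A| = 14.
Step 5: Check 14 ≤ 45.5625? Yes ✓.

K = 9/4, Plünnecke-Ruzsa bound K³|A| ≈ 45.5625, |3A| = 14, inequality holds.


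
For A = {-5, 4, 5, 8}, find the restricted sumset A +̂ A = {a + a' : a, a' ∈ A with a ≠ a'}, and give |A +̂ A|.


Restricted sumset: A +̂ A = {a + a' : a ∈ A, a' ∈ A, a ≠ a'}.
Equivalently, take A + A and drop any sum 2a that is achievable ONLY as a + a for a ∈ A (i.e. sums representable only with equal summands).
Enumerate pairs (a, a') with a < a' (symmetric, so each unordered pair gives one sum; this covers all a ≠ a'):
  -5 + 4 = -1
  -5 + 5 = 0
  -5 + 8 = 3
  4 + 5 = 9
  4 + 8 = 12
  5 + 8 = 13
Collected distinct sums: {-1, 0, 3, 9, 12, 13}
|A +̂ A| = 6
(Reference bound: |A +̂ A| ≥ 2|A| - 3 for |A| ≥ 2, with |A| = 4 giving ≥ 5.)

|A +̂ A| = 6


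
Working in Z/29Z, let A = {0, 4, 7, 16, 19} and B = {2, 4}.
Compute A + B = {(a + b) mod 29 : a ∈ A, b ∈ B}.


Work in Z/29Z: reduce every sum a + b modulo 29.
Enumerate all 10 pairs:
a = 0: 0+2=2, 0+4=4
a = 4: 4+2=6, 4+4=8
a = 7: 7+2=9, 7+4=11
a = 16: 16+2=18, 16+4=20
a = 19: 19+2=21, 19+4=23
Distinct residues collected: {2, 4, 6, 8, 9, 11, 18, 20, 21, 23}
|A + B| = 10 (out of 29 total residues).

A + B = {2, 4, 6, 8, 9, 11, 18, 20, 21, 23}


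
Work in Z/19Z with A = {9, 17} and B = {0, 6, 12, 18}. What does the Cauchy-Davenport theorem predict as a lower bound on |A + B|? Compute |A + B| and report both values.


Cauchy-Davenport: |A + B| ≥ min(p, |A| + |B| - 1) for A, B nonempty in Z/pZ.
|A| = 2, |B| = 4, p = 19.
CD lower bound = min(19, 2 + 4 - 1) = min(19, 5) = 5.
Compute A + B mod 19 directly:
a = 9: 9+0=9, 9+6=15, 9+12=2, 9+18=8
a = 17: 17+0=17, 17+6=4, 17+12=10, 17+18=16
A + B = {2, 4, 8, 9, 10, 15, 16, 17}, so |A + B| = 8.
Verify: 8 ≥ 5? Yes ✓.

CD lower bound = 5, actual |A + B| = 8.


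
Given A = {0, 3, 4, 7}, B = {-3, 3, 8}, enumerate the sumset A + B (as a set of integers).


A + B = {a + b : a ∈ A, b ∈ B}.
Enumerate all |A|·|B| = 4·3 = 12 pairs (a, b) and collect distinct sums.
a = 0: 0+-3=-3, 0+3=3, 0+8=8
a = 3: 3+-3=0, 3+3=6, 3+8=11
a = 4: 4+-3=1, 4+3=7, 4+8=12
a = 7: 7+-3=4, 7+3=10, 7+8=15
Collecting distinct sums: A + B = {-3, 0, 1, 3, 4, 6, 7, 8, 10, 11, 12, 15}
|A + B| = 12

A + B = {-3, 0, 1, 3, 4, 6, 7, 8, 10, 11, 12, 15}


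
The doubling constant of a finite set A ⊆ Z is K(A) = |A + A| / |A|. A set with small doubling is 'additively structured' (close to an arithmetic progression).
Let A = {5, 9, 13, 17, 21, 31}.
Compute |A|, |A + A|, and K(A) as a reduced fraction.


|A| = 6.
Compute A + A by enumerating all 36 pairs.
A + A = {10, 14, 18, 22, 26, 30, 34, 36, 38, 40, 42, 44, 48, 52, 62}, so |A + A| = 15.
K = |A + A| / |A| = 15/6 = 5/2 ≈ 2.5000.
Reference: AP of size 6 gives K = 11/6 ≈ 1.8333; a fully generic set of size 6 gives K ≈ 3.5000.

|A| = 6, |A + A| = 15, K = 15/6 = 5/2.


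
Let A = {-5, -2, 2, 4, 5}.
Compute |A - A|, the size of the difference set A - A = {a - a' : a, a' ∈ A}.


A - A = {a - a' : a, a' ∈ A}; |A| = 5.
Bounds: 2|A|-1 ≤ |A - A| ≤ |A|² - |A| + 1, i.e. 9 ≤ |A - A| ≤ 21.
Note: 0 ∈ A - A always (from a - a). The set is symmetric: if d ∈ A - A then -d ∈ A - A.
Enumerate nonzero differences d = a - a' with a > a' (then include -d):
Positive differences: {1, 2, 3, 4, 6, 7, 9, 10}
Full difference set: {0} ∪ (positive diffs) ∪ (negative diffs).
|A - A| = 1 + 2·8 = 17 (matches direct enumeration: 17).

|A - A| = 17


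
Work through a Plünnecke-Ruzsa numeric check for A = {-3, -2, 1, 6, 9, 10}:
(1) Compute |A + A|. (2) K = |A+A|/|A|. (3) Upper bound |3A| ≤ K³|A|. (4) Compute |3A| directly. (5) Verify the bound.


|A| = 6.
Step 1: Compute A + A by enumerating all 36 pairs.
A + A = {-6, -5, -4, -2, -1, 2, 3, 4, 6, 7, 8, 10, 11, 12, 15, 16, 18, 19, 20}, so |A + A| = 19.
Step 2: Doubling constant K = |A + A|/|A| = 19/6 = 19/6 ≈ 3.1667.
Step 3: Plünnecke-Ruzsa gives |3A| ≤ K³·|A| = (3.1667)³ · 6 ≈ 190.5278.
Step 4: Compute 3A = A + A + A directly by enumerating all triples (a,b,c) ∈ A³; |3A| = 38.
Step 5: Check 38 ≤ 190.5278? Yes ✓.

K = 19/6, Plünnecke-Ruzsa bound K³|A| ≈ 190.5278, |3A| = 38, inequality holds.


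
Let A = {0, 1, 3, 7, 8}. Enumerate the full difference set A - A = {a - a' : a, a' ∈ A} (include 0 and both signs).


A - A = {a - a' : a, a' ∈ A}.
Compute a - a' for each ordered pair (a, a'):
a = 0: 0-0=0, 0-1=-1, 0-3=-3, 0-7=-7, 0-8=-8
a = 1: 1-0=1, 1-1=0, 1-3=-2, 1-7=-6, 1-8=-7
a = 3: 3-0=3, 3-1=2, 3-3=0, 3-7=-4, 3-8=-5
a = 7: 7-0=7, 7-1=6, 7-3=4, 7-7=0, 7-8=-1
a = 8: 8-0=8, 8-1=7, 8-3=5, 8-7=1, 8-8=0
Collecting distinct values (and noting 0 appears from a-a):
A - A = {-8, -7, -6, -5, -4, -3, -2, -1, 0, 1, 2, 3, 4, 5, 6, 7, 8}
|A - A| = 17

A - A = {-8, -7, -6, -5, -4, -3, -2, -1, 0, 1, 2, 3, 4, 5, 6, 7, 8}


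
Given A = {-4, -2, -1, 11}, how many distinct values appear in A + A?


A + A = {a + a' : a, a' ∈ A}; |A| = 4.
General bounds: 2|A| - 1 ≤ |A + A| ≤ |A|(|A|+1)/2, i.e. 7 ≤ |A + A| ≤ 10.
Lower bound 2|A|-1 is attained iff A is an arithmetic progression.
Enumerate sums a + a' for a ≤ a' (symmetric, so this suffices):
a = -4: -4+-4=-8, -4+-2=-6, -4+-1=-5, -4+11=7
a = -2: -2+-2=-4, -2+-1=-3, -2+11=9
a = -1: -1+-1=-2, -1+11=10
a = 11: 11+11=22
Distinct sums: {-8, -6, -5, -4, -3, -2, 7, 9, 10, 22}
|A + A| = 10

|A + A| = 10


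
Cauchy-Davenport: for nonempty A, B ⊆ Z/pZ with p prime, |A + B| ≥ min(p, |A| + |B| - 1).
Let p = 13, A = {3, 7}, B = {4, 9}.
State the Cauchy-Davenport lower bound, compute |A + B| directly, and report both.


Cauchy-Davenport: |A + B| ≥ min(p, |A| + |B| - 1) for A, B nonempty in Z/pZ.
|A| = 2, |B| = 2, p = 13.
CD lower bound = min(13, 2 + 2 - 1) = min(13, 3) = 3.
Compute A + B mod 13 directly:
a = 3: 3+4=7, 3+9=12
a = 7: 7+4=11, 7+9=3
A + B = {3, 7, 11, 12}, so |A + B| = 4.
Verify: 4 ≥ 3? Yes ✓.

CD lower bound = 3, actual |A + B| = 4.


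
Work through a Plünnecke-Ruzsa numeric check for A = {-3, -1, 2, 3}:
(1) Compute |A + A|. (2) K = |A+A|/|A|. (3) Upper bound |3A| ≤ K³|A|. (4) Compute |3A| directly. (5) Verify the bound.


|A| = 4.
Step 1: Compute A + A by enumerating all 16 pairs.
A + A = {-6, -4, -2, -1, 0, 1, 2, 4, 5, 6}, so |A + A| = 10.
Step 2: Doubling constant K = |A + A|/|A| = 10/4 = 10/4 ≈ 2.5000.
Step 3: Plünnecke-Ruzsa gives |3A| ≤ K³·|A| = (2.5000)³ · 4 ≈ 62.5000.
Step 4: Compute 3A = A + A + A directly by enumerating all triples (a,b,c) ∈ A³; |3A| = 17.
Step 5: Check 17 ≤ 62.5000? Yes ✓.

K = 10/4, Plünnecke-Ruzsa bound K³|A| ≈ 62.5000, |3A| = 17, inequality holds.


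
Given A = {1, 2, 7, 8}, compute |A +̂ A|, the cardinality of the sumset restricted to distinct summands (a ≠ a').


Restricted sumset: A +̂ A = {a + a' : a ∈ A, a' ∈ A, a ≠ a'}.
Equivalently, take A + A and drop any sum 2a that is achievable ONLY as a + a for a ∈ A (i.e. sums representable only with equal summands).
Enumerate pairs (a, a') with a < a' (symmetric, so each unordered pair gives one sum; this covers all a ≠ a'):
  1 + 2 = 3
  1 + 7 = 8
  1 + 8 = 9
  2 + 7 = 9
  2 + 8 = 10
  7 + 8 = 15
Collected distinct sums: {3, 8, 9, 10, 15}
|A +̂ A| = 5
(Reference bound: |A +̂ A| ≥ 2|A| - 3 for |A| ≥ 2, with |A| = 4 giving ≥ 5.)

|A +̂ A| = 5


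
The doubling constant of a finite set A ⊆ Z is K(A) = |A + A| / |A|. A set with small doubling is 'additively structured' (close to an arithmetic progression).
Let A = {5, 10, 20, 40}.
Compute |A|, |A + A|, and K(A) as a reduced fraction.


|A| = 4.
Compute A + A by enumerating all 16 pairs.
A + A = {10, 15, 20, 25, 30, 40, 45, 50, 60, 80}, so |A + A| = 10.
K = |A + A| / |A| = 10/4 = 5/2 ≈ 2.5000.
Reference: AP of size 4 gives K = 7/4 ≈ 1.7500; a fully generic set of size 4 gives K ≈ 2.5000.

|A| = 4, |A + A| = 10, K = 10/4 = 5/2.
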